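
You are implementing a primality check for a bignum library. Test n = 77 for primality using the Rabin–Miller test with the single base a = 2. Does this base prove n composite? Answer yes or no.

yes

n − 1 = 76 = 2^2 · 19, so s = 2 and d = 19.
x_0 = 2^19 mod 77 = 72.
x_0 is neither 1 nor 76, so continue squaring.
x_1 = 72^2 mod 77 = 25.
Reached i = s−1 = 1 without hitting −1: 2 is a Miller–Rabin witness and 77 is composite.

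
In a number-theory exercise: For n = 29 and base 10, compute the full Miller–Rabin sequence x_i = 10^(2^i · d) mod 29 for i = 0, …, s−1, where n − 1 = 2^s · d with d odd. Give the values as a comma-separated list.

n − 1 = 28 = 2^2 · 7, so s = 2 and d = 7.
x_0 = 10^7 mod 29 = 17.
x_1 = 17^2 mod 29 = 28.

17, 28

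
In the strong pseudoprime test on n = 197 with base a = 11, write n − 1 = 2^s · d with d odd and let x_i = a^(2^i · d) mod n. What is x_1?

196

n − 1 = 196 = 2^2 · 49, so s = 2 and d = 49.
x_0 = 11^49 mod 197 = 183.
x_1 = 183^2 mod 197 = 196.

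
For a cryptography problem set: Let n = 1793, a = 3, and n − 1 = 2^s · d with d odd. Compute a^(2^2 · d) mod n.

1644

n − 1 = 1792 = 2^8 · 7, so s = 8 and d = 7.
x_0 = 3^7 mod 1793 = 394.
x_1 = 394^2 mod 1793 = 1038.
x_2 = 1038^2 mod 1793 = 1644.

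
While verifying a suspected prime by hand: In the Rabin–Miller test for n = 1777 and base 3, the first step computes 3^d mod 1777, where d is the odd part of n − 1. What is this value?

1669

n − 1 = 1776 = 2^4 · 111, so s = 4 and d = 111.
3^111 mod 1777 = 1669.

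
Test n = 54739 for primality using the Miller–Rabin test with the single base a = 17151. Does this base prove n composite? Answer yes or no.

n − 1 = 54738 = 2^1 · 27369, so s = 1 and d = 27369.
Repeated squaring mod 54739: 17151^1 ≡ 17151, 17151^2 ≡ 44154, 17151^4 ≡ 46231, 17151^8 ≡ 21106, 17151^16 ≡ 51993, 17151^32 ≡ 41273, 17151^64 ≡ 37588, 17151^128 ≡ 44154, 17151^256 ≡ 46231, 17151^512 ≡ 21106, 17151^1024 ≡ 51993, 17151^2048 ≡ 41273, 17151^4096 ≡ 37588, 17151^8192 ≡ 44154, 17151^16384 ≡ 46231.
27369 = 16384 + 8192 + 2048 + 512 + 128 + 64 + 32 + 8 + 1, so 17151^27369 ≡ 46231·44154·41273·21106·44154·37588·41273·21106·17151 ≡ 54738 (mod 54739).
x_0 = 17151^27369 mod 54739 = 54738.
x_0 = 54738 ≡ −1, so 17151 is not a witness.

no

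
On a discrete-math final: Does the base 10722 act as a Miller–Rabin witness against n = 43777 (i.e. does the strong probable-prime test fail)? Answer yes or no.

n − 1 = 43776 = 2^8 · 171, so s = 8 and d = 171.
Repeated squaring mod 43777: 10722^1 ≡ 10722, 10722^2 ≡ 2882, 10722^4 ≡ 32071, 10722^8 ≡ 8426, 10722^16 ≡ 34959, 10722^32 ≡ 9172, 10722^64 ≡ 29967, 10722^128 ≡ 23488.
171 = 128 + 32 + 8 + 2 + 1, so 10722^171 ≡ 23488·9172·8426·2882·10722 ≡ 41418 (mod 43777).
x_0 = 10722^171 mod 43777 = 41418.
x_0 is neither 1 nor 43776, so continue squaring.
x_1 = 41418^2 mod 43777 = 5202.
x_2 = 5202^2 mod 43777 = 6618.
x_3 = 6618^2 mod 43777 = 20924.
x_4 = 20924^2 mod 43777 = 43776.
x_4 ≡ −1, so 10722 is not a witness.

no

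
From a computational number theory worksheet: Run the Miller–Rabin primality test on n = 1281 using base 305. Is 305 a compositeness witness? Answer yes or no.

n − 1 = 1280 = 2^8 · 5, so s = 8 and d = 5.
Repeated squaring mod 1281: 305^1 ≡ 305, 305^2 ≡ 793, 305^4 ≡ 1159.
5 = 4 + 1, so 305^5 ≡ 1159·305 ≡ 1220 (mod 1281).
x_0 = 305^5 mod 1281 = 1220.
x_0 is neither 1 nor 1280, so continue squaring.
x_1 = 1220^2 mod 1281 = 1159.
x_2 = 1159^2 mod 1281 = 793.
x_3 = 793^2 mod 1281 = 1159.
x_4 = 1159^2 mod 1281 = 793.
x_5 = 793^2 mod 1281 = 1159.
x_6 = 1159^2 mod 1281 = 793.
x_7 = 793^2 mod 1281 = 1159.
Reached i = s−1 = 7 without hitting −1: 305 is a Miller–Rabin witness and 1281 is composite.

yes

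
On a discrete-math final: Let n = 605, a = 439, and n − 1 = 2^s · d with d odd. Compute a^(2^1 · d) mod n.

n − 1 = 604 = 2^2 · 151, so s = 2 and d = 151.
By repeated squaring, 439^151 ≡ 494 (mod 605).
x_0 = 494.
x_1 = 494^2 mod 605 = 221.

221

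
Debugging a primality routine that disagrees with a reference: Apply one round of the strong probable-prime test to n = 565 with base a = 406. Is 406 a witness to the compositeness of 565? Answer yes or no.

n − 1 = 564 = 2^2 · 141, so s = 2 and d = 141.
x_0 = 406^141 mod 565 = 351.
x_0 is neither 1 nor 564, so continue squaring.
x_1 = 351^2 mod 565 = 31.
Reached i = s−1 = 1 without hitting −1: 406 is a Miller–Rabin witness and 565 is composite.

yes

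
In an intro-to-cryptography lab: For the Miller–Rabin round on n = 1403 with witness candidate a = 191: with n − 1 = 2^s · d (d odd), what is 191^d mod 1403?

862

n − 1 = 1402 = 2^1 · 701, so s = 1 and d = 701.
191^701 mod 1403 = 862.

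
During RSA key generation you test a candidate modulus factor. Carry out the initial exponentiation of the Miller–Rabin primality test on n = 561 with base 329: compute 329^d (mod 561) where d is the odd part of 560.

131

n − 1 = 560 = 2^4 · 35, so s = 4 and d = 35.
329^35 mod 561 = 131.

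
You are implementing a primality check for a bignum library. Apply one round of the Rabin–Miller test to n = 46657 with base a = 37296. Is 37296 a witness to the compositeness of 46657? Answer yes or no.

n − 1 = 46656 = 2^6 · 729, so s = 6 and d = 729.
x_0 = 37296^729 mod 46657 = 21904.
x_0 is neither 1 nor 46656, so continue squaring.
x_1 = 21904^2 mod 46657 = 11285.
x_2 = 11285^2 mod 46657 = 24272.
x_3 = 24272^2 mod 46657 = 38702.
x_4 = 38702^2 mod 46657 = 15133.
x_5 = 15133^2 mod 46657 = 15133.
Reached i = s−1 = 5 without hitting −1: 37296 is a Miller–Rabin witness and 46657 is composite.

yes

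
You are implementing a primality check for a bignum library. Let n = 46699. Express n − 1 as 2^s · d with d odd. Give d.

23349

Halving: 46698 → 23349; 23349 is odd.
So 46698 = 2^1 · 23349.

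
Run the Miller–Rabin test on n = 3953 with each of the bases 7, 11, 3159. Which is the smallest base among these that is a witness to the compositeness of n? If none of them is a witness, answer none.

7

n − 1 = 3952 = 2^4 · 247, so s = 4 and d = 247.
Base 7: x_0 = 7^247 mod 3953 = 3382. x_0 is neither 1 nor 3952, so continue squaring. x_1 = 3382^2 mod 3953 = 1895. x_2 = 1895^2 mod 3953 = 1701. x_3 = 1701^2 mod 3953 = 3758. Reached i = s−1 = 3 without hitting −1: 7 is a Miller–Rabin witness and 3953 is composite.
Base 11: x_0 = 11^247 mod 3953 = 3525. x_0 is neither 1 nor 3952, so continue squaring. x_1 = 3525^2 mod 3953 = 1346. x_2 = 1346^2 mod 3953 = 1242. x_3 = 1242^2 mod 3953 = 894. Reached i = s−1 = 3 without hitting −1: 11 is a Miller–Rabin witness and 3953 is composite.
Base 3159: x_0 = 3159^247 mod 3953 = 977. x_0 is neither 1 nor 3952, so continue squaring. x_1 = 977^2 mod 3953 = 1856. x_2 = 1856^2 mod 3953 = 1673. x_3 = 1673^2 mod 3953 = 205. Reached i = s−1 = 3 without hitting −1: 3159 is a Miller–Rabin witness and 3953 is composite.
The smallest witness among the given bases is 7.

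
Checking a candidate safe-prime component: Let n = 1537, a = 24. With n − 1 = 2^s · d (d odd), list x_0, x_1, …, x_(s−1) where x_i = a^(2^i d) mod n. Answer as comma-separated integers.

n − 1 = 1536 = 2^9 · 3, so s = 9 and d = 3.
x_0 = 24^3 mod 1537 = 1528.
x_1 = 1528^2 mod 1537 = 81.
x_2 = 81^2 mod 1537 = 413.
x_3 = 413^2 mod 1537 = 1499.
x_4 = 1499^2 mod 1537 = 1444.
x_5 = 1444^2 mod 1537 = 964.
x_6 = 964^2 mod 1537 = 948.
x_7 = 948^2 mod 1537 = 1096.
x_8 = 1096^2 mod 1537 = 819.

1528, 81, 413, 1499, 1444, 964, 948, 1096, 819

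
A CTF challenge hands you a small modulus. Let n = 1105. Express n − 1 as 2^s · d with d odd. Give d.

Halving: 1104 → 552 → 276 → 138 → 69; 69 is odd.
So 1104 = 2^4 · 69.

69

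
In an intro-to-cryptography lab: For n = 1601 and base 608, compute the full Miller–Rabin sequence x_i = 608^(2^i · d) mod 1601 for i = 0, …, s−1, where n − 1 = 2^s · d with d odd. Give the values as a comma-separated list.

257, 408, 1561, 1600, 1, 1

n − 1 = 1600 = 2^6 · 25, so s = 6 and d = 25.
x_0 = 608^25 mod 1601 = 257.
x_1 = 257^2 mod 1601 = 408.
x_2 = 408^2 mod 1601 = 1561.
x_3 = 1561^2 mod 1601 = 1600.
x_4 = 1600^2 mod 1601 = 1.
x_5 = 1^2 mod 1601 = 1.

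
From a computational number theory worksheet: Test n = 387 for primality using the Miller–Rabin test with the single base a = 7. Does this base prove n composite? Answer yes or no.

n − 1 = 386 = 2^1 · 193, so s = 1 and d = 193.
x_0 = 7^193 mod 387 = 7.
x_0 ∉ {1, 386} and s = 1, so 7 is a Miller–Rabin witness and 387 is composite.

yes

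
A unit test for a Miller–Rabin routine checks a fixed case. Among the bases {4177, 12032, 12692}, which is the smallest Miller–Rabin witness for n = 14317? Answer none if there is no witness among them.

4177

n − 1 = 14316 = 2^2 · 3579, so s = 2 and d = 3579.
Base 4177: x_0 = 4177^3579 mod 14317 = 3810. x_0 is neither 1 nor 14316, so continue squaring. x_1 = 3810^2 mod 14317 = 12979. Reached i = s−1 = 1 without hitting −1: 4177 is a Miller–Rabin witness and 14317 is composite.
Base 12032: x_0 = 12032^3579 mod 14317 = 8683. x_0 is neither 1 nor 14316, so continue squaring. x_1 = 8683^2 mod 14317 = 1167. Reached i = s−1 = 1 without hitting −1: 12032 is a Miller–Rabin witness and 14317 is composite.
Base 12692: x_0 = 12692^3579 mod 14317 = 2918. x_0 is neither 1 nor 14316, so continue squaring. x_1 = 2918^2 mod 14317 = 10426. Reached i = s−1 = 1 without hitting −1: 12692 is a Miller–Rabin witness and 14317 is composite.
The smallest witness among the given bases is 4177.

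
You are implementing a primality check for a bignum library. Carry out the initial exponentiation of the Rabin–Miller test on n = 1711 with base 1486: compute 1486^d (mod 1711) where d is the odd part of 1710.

n − 1 = 1710 = 2^1 · 855, so s = 1 and d = 855.
Repeated squaring mod 1711: 1486^1 ≡ 1486, 1486^2 ≡ 1006, 1486^4 ≡ 835, 1486^8 ≡ 848, 1486^16 ≡ 484, 1486^32 ≡ 1560, 1486^64 ≡ 558, 1486^128 ≡ 1673, 1486^256 ≡ 1444, 1486^512 ≡ 1138.
855 = 512 + 256 + 64 + 16 + 4 + 2 + 1, so 1486^855 ≡ 1138·1444·558·484·835·1006·1486 ≡ 645 (mod 1711).

645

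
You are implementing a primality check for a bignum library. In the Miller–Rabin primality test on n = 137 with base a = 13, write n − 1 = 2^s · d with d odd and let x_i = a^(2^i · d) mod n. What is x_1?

100

n − 1 = 136 = 2^3 · 17, so s = 3 and d = 17.
By repeated squaring, 13^17 ≡ 127 (mod 137).
x_0 = 127.
x_1 = 127^2 mod 137 = 100.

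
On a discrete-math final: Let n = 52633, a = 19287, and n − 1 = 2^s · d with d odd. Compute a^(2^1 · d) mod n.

44703

n − 1 = 52632 = 2^3 · 6579, so s = 3 and d = 6579.
Repeated squaring mod 52633: 19287^1 ≡ 19287, 19287^2 ≡ 30958, 19287^4 ≡ 3467, 19287^8 ≡ 19765, 19287^16 ≡ 13099, 19287^32 ≡ 221, 19287^64 ≡ 48841, 19287^128 ≡ 10455, 19287^256 ≡ 40917, 19287^512 ≡ 50425, 19287^1024 ≡ 33028, 19287^2048 ≡ 29859, 19287^4096 ≡ 9494.
6579 = 4096 + 2048 + 256 + 128 + 32 + 16 + 2 + 1, so 19287^6579 ≡ 9494·29859·40917·10455·221·13099·30958·19287 ≡ 41819 (mod 52633).
x_0 = 41819.
x_1 = 41819^2 mod 52633 = 44703.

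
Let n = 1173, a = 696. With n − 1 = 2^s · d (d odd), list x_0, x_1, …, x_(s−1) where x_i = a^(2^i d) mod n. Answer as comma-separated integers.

n − 1 = 1172 = 2^2 · 293, so s = 2 and d = 293.
x_0 = 696^293 mod 1173 = 900.
x_1 = 900^2 mod 1173 = 630.

900, 630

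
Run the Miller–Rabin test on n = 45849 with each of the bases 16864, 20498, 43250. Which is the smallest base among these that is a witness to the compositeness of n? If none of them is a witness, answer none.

n − 1 = 45848 = 2^3 · 5731, so s = 3 and d = 5731.
Base 16864: x_0 = 16864^5731 mod 45849 = 29512. x_0 is neither 1 nor 45848, so continue squaring. x_1 = 29512^2 mod 45849 = 10540. x_2 = 10540^2 mod 45849 = 45322. Reached i = s−1 = 2 without hitting −1: 16864 is a Miller–Rabin witness and 45849 is composite.
Base 20498: x_0 = 20498^5731 mod 45849 = 39563. x_0 is neither 1 nor 45848, so continue squaring. x_1 = 39563^2 mod 45849 = 37807. x_2 = 37807^2 mod 45849 = 26674. Reached i = s−1 = 2 without hitting −1: 20498 is a Miller–Rabin witness and 45849 is composite.
Base 43250: x_0 = 43250^5731 mod 45849 = 7352. x_0 is neither 1 nor 45848, so continue squaring. x_1 = 7352^2 mod 45849 = 41782. x_2 = 41782^2 mod 45849 = 34849. Reached i = s−1 = 2 without hitting −1: 43250 is a Miller–Rabin witness and 45849 is composite.
The smallest witness among the given bases is 16864.

16864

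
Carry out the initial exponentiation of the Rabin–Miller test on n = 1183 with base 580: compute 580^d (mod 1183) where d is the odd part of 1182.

902

n − 1 = 1182 = 2^1 · 591, so s = 1 and d = 591.
580^591 mod 1183 = 902.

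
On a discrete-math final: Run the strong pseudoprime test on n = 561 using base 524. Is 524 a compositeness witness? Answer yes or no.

yes

n − 1 = 560 = 2^4 · 35, so s = 4 and d = 35.
Repeated squaring mod 561: 524^1 ≡ 524, 524^2 ≡ 247, 524^4 ≡ 421, 524^8 ≡ 526, 524^16 ≡ 103, 524^32 ≡ 511.
35 = 32 + 2 + 1, so 524^35 ≡ 511·247·524 ≡ 296 (mod 561).
x_0 = 524^35 mod 561 = 296.
x_0 is neither 1 nor 560, so continue squaring.
x_1 = 296^2 mod 561 = 100.
x_2 = 100^2 mod 561 = 463.
x_3 = 463^2 mod 561 = 67.
Reached i = s−1 = 3 without hitting −1: 524 is a Miller–Rabin witness and 561 is composite.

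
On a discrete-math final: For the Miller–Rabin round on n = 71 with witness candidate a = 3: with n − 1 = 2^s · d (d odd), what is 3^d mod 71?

1

n − 1 = 70 = 2^1 · 35, so s = 1 and d = 35.
3^35 mod 71 = 1.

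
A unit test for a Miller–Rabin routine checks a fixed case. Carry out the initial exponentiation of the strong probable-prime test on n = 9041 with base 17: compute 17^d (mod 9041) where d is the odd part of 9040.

n − 1 = 9040 = 2^4 · 565, so s = 4 and d = 565.
Repeated squaring mod 9041: 17^1 ≡ 17, 17^2 ≡ 289, 17^4 ≡ 2152, 17^8 ≡ 2112, 17^16 ≡ 3331, 17^32 ≡ 2254, 17^64 ≡ 8515, 17^128 ≡ 5446, 17^256 ≡ 4436, 17^512 ≡ 4880.
565 = 512 + 32 + 16 + 4 + 1, so 17^565 ≡ 4880·2254·3331·2152·17 ≡ 1543 (mod 9041).

1543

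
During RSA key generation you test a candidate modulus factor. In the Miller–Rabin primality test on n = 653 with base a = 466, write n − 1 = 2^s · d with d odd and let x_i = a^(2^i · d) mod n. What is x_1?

652

n − 1 = 652 = 2^2 · 163, so s = 2 and d = 163.
x_0 = 466^163 mod 653 = 149.
x_1 = 149^2 mod 653 = 652.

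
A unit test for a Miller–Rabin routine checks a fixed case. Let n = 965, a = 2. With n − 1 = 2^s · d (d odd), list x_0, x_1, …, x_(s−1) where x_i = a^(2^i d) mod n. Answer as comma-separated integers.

577, 4

n − 1 = 964 = 2^2 · 241, so s = 2 and d = 241.
x_0 = 2^241 mod 965 = 577.
x_1 = 577^2 mod 965 = 4.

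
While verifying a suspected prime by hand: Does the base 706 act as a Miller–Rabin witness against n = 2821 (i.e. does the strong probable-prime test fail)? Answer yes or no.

no

n − 1 = 2820 = 2^2 · 705, so s = 2 and d = 705.
Repeated squaring mod 2821: 706^1 ≡ 706, 706^2 ≡ 1940, 706^4 ≡ 386, 706^8 ≡ 2304, 706^16 ≡ 2115, 706^32 ≡ 1940, 706^64 ≡ 386, 706^128 ≡ 2304, 706^256 ≡ 2115, 706^512 ≡ 1940.
705 = 512 + 128 + 64 + 1, so 706^705 ≡ 1940·2304·386·706 ≡ 2820 (mod 2821).
x_0 = 706^705 mod 2821 = 2820.
x_0 = 2820 ≡ −1, so 706 is not a witness.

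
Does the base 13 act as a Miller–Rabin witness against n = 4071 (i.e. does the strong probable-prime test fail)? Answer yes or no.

yes

n − 1 = 4070 = 2^1 · 2035, so s = 1 and d = 2035.
x_0 = 13^2035 mod 4071 = 2071.
x_0 ∉ {1, 4070} and s = 1, so 13 is a Miller–Rabin witness and 4071 is composite.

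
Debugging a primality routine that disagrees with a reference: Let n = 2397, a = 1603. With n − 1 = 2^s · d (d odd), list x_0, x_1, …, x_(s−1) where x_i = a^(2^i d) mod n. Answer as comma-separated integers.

n − 1 = 2396 = 2^2 · 599, so s = 2 and d = 599.
x_0 = 1603^599 mod 2397 = 1744.
x_1 = 1744^2 mod 2397 = 2140.

1744, 2140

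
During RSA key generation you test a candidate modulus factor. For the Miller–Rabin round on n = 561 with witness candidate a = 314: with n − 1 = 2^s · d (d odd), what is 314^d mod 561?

n − 1 = 560 = 2^4 · 35, so s = 4 and d = 35.
314^35 mod 561 = 461.

461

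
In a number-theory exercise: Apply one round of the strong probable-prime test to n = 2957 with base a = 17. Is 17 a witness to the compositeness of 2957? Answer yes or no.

no

n − 1 = 2956 = 2^2 · 739, so s = 2 and d = 739.
x_0 = 17^739 mod 2957 = 1.
x_0 = 1, so 17 is not a witness.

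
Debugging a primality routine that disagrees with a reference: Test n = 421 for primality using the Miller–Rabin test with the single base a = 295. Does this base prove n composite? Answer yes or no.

n − 1 = 420 = 2^2 · 105, so s = 2 and d = 105.
Repeated squaring mod 421: 295^1 ≡ 295, 295^2 ≡ 299, 295^4 ≡ 149, 295^8 ≡ 309, 295^16 ≡ 335, 295^32 ≡ 239, 295^64 ≡ 286.
105 = 64 + 32 + 8 + 1, so 295^105 ≡ 286·239·309·295 ≡ 29 (mod 421).
x_0 = 295^105 mod 421 = 29.
x_0 is neither 1 nor 420, so continue squaring.
x_1 = 29^2 mod 421 = 420.
x_1 ≡ −1, so 295 is not a witness.

no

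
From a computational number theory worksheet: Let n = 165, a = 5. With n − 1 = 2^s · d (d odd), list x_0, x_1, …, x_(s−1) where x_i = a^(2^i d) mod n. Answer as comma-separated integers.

n − 1 = 164 = 2^2 · 41, so s = 2 and d = 41.
x_0 = 5^41 mod 165 = 5.
x_1 = 5^2 mod 165 = 25.

5, 25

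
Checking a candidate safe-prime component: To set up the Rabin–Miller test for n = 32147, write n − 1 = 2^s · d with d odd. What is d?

Halving: 32146 → 16073; 16073 is odd.
So 32146 = 2^1 · 16073.

16073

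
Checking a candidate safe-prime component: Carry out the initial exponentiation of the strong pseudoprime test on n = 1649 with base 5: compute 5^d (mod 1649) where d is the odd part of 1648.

n − 1 = 1648 = 2^4 · 103, so s = 4 and d = 103.
By repeated squaring, 5^103 ≡ 622 (mod 1649).

622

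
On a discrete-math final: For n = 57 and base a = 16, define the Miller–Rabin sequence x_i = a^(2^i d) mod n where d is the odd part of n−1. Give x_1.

4

n − 1 = 56 = 2^3 · 7, so s = 3 and d = 7.
x_0 = 16^7 mod 57 = 55.
x_1 = 55^2 mod 57 = 4.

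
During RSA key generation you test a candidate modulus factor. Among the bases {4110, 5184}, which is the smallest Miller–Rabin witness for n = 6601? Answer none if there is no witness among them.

n − 1 = 6600 = 2^3 · 825, so s = 3 and d = 825.
Base 4110: x_0 = 4110^825 mod 6601 = 1. x_0 = 1, so 4110 is not a witness.
Base 5184: x_0 = 5184^825 mod 6601 = 1. x_0 = 1, so 5184 is not a witness.
No listed base is a witness for 6601.

none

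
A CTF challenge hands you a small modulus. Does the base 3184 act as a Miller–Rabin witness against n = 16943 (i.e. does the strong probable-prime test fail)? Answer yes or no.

no

n − 1 = 16942 = 2^1 · 8471, so s = 1 and d = 8471.
x_0 = 3184^8471 mod 16943 = 16942.
x_0 = 16942 ≡ −1, so 3184 is not a witness.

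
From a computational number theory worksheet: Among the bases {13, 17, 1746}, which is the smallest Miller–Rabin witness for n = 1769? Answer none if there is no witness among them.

n − 1 = 1768 = 2^3 · 221, so s = 3 and d = 221.
Base 13: x_0 = 13^221 mod 1769 = 352. x_0 is neither 1 nor 1768, so continue squaring. x_1 = 352^2 mod 1769 = 74. x_2 = 74^2 mod 1769 = 169. Reached i = s−1 = 2 without hitting −1: 13 is a Miller–Rabin witness and 1769 is composite.
Base 17: x_0 = 17^221 mod 1769 = 1409. x_0 is neither 1 nor 1768, so continue squaring. x_1 = 1409^2 mod 1769 = 463. x_2 = 463^2 mod 1769 = 320. Reached i = s−1 = 2 without hitting −1: 17 is a Miller–Rabin witness and 1769 is composite.
Base 1746: x_0 = 1746^221 mod 1769 = 38. x_0 is neither 1 nor 1768, so continue squaring. x_1 = 38^2 mod 1769 = 1444. x_2 = 1444^2 mod 1769 = 1254. Reached i = s−1 = 2 without hitting −1: 1746 is a Miller–Rabin witness and 1769 is composite.
The smallest witness among the given bases is 13.

13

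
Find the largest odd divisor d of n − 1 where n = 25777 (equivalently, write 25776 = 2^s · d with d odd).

1611

Halving: 25776 → 12888 → 6444 → 3222 → 1611; 1611 is odd.
So 25776 = 2^4 · 1611.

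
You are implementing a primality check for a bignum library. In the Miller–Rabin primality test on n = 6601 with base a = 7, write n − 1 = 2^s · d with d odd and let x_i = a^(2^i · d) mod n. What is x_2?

1680

n − 1 = 6600 = 2^3 · 825, so s = 3 and d = 825.
x_0 = 7^825 mod 6601 = 413.
x_1 = 413^2 mod 6601 = 5544.
x_2 = 5544^2 mod 6601 = 1680.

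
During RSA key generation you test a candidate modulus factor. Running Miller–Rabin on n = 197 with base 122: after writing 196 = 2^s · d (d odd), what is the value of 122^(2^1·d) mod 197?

196

n − 1 = 196 = 2^2 · 49, so s = 2 and d = 49.
Repeated squaring mod 197: 122^1 ≡ 122, 122^2 ≡ 109, 122^4 ≡ 61, 122^8 ≡ 175, 122^16 ≡ 90, 122^32 ≡ 23.
49 = 32 + 16 + 1, so 122^49 ≡ 23·90·122 ≡ 183 (mod 197).
x_0 = 183.
x_1 = 183^2 mod 197 = 196.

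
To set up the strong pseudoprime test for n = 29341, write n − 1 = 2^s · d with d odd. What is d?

7335

Halving: 29340 → 14670 → 7335; 7335 is odd.
So 29340 = 2^2 · 7335.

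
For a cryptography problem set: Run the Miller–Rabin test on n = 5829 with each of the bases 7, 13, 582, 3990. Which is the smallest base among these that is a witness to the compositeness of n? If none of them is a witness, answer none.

7

n − 1 = 5828 = 2^2 · 1457, so s = 2 and d = 1457.
Base 7: x_0 = 7^1457 mod 5829 = 3139. x_0 is neither 1 nor 5828, so continue squaring. x_1 = 3139^2 mod 5829 = 2311. Reached i = s−1 = 1 without hitting −1: 7 is a Miller–Rabin witness and 5829 is composite.
Base 13: x_0 = 13^1457 mod 5829 = 448. x_0 is neither 1 nor 5828, so continue squaring. x_1 = 448^2 mod 5829 = 2518. Reached i = s−1 = 1 without hitting −1: 13 is a Miller–Rabin witness and 5829 is composite.
Base 582: x_0 = 582^1457 mod 5829 = 1626. x_0 is neither 1 nor 5828, so continue squaring. x_1 = 1626^2 mod 5829 = 3339. Reached i = s−1 = 1 without hitting −1: 582 is a Miller–Rabin witness and 5829 is composite.
Base 3990: x_0 = 3990^1457 mod 5829 = 5121. x_0 is neither 1 nor 5828, so continue squaring. x_1 = 5121^2 mod 5829 = 5799. Reached i = s−1 = 1 without hitting −1: 3990 is a Miller–Rabin witness and 5829 is composite.
The smallest witness among the given bases is 7.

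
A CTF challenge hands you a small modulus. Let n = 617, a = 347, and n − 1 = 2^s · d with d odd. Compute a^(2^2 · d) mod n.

1

n − 1 = 616 = 2^3 · 77, so s = 3 and d = 77.
x_0 = 347^77 mod 617 = 616.
x_1 = 616^2 mod 617 = 1.
x_2 = 1^2 mod 617 = 1.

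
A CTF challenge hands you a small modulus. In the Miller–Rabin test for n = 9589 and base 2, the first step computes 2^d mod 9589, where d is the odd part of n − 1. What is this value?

9339

n − 1 = 9588 = 2^2 · 2397, so s = 2 and d = 2397.
Repeated squaring mod 9589: 2^1 ≡ 2, 2^2 ≡ 4, 2^4 ≡ 16, 2^8 ≡ 256, 2^16 ≡ 8002, 2^32 ≡ 6251, 2^64 ≡ 9415, 2^128 ≡ 1509, 2^256 ≡ 4488, 2^512 ≡ 5244, 2^1024 ≡ 7873, 2^2048 ≡ 833.
2397 = 2048 + 256 + 64 + 16 + 8 + 4 + 1, so 2^2397 ≡ 833·4488·9415·8002·256·16·2 ≡ 9339 (mod 9589).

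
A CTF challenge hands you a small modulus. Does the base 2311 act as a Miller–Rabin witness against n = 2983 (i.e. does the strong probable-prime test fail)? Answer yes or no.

n − 1 = 2982 = 2^1 · 1491, so s = 1 and d = 1491.
x_0 = 2311^1491 mod 2983 = 265.
x_0 ∉ {1, 2982} and s = 1, so 2311 is a Miller–Rabin witness and 2983 is composite.

yes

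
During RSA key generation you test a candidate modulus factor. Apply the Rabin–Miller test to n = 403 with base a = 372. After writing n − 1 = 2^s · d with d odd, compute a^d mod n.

n − 1 = 402 = 2^1 · 201, so s = 1 and d = 201.
372^201 mod 403 = 372.

372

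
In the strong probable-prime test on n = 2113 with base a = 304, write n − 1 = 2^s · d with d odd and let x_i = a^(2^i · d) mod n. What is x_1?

1

n − 1 = 2112 = 2^6 · 33, so s = 6 and d = 33.
x_0 = 304^33 mod 2113 = 1.
x_1 = 1^2 mod 2113 = 1.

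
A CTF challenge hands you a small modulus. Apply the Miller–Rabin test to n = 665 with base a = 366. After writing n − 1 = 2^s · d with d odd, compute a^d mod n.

n − 1 = 664 = 2^3 · 83, so s = 3 and d = 83.
Repeated squaring mod 665: 366^1 ≡ 366, 366^2 ≡ 291, 366^4 ≡ 226, 366^8 ≡ 536, 366^16 ≡ 16, 366^32 ≡ 256, 366^64 ≡ 366.
83 = 64 + 16 + 2 + 1, so 366^83 ≡ 366·16·291·366 ≡ 291 (mod 665).

291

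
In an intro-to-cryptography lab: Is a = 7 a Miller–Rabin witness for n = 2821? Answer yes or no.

n − 1 = 2820 = 2^2 · 705, so s = 2 and d = 705.
x_0 = 7^705 mod 2821 = 931.
x_0 is neither 1 nor 2820, so continue squaring.
x_1 = 931^2 mod 2821 = 714.
Reached i = s−1 = 1 without hitting −1: 7 is a Miller–Rabin witness and 2821 is composite.

yes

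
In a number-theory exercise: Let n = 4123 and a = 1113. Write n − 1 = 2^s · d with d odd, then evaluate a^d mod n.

n − 1 = 4122 = 2^1 · 2061, so s = 1 and d = 2061.
1113^2061 mod 4123 = 1008.

1008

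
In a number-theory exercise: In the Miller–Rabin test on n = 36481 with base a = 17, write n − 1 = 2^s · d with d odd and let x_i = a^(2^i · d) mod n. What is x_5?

16618

n − 1 = 36480 = 2^7 · 285, so s = 7 and d = 285.
x_0 = 17^285 mod 36481 = 26741.
x_1 = 26741^2 mod 36481 = 17000.
x_2 = 17000^2 mod 36481 = 33999.
x_3 = 33999^2 mod 36481 = 31516.
x_4 = 31516^2 mod 36481 = 26550.
x_5 = 26550^2 mod 36481 = 16618.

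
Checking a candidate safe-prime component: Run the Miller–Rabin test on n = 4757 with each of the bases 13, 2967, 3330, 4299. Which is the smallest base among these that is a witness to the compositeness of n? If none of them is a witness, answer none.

n − 1 = 4756 = 2^2 · 1189, so s = 2 and d = 1189.
Base 13: x_0 = 13^1189 mod 4757 = 2425. x_0 is neither 1 nor 4756, so continue squaring. x_1 = 2425^2 mod 4757 = 973. Reached i = s−1 = 1 without hitting −1: 13 is a Miller–Rabin witness and 4757 is composite.
Base 2967: x_0 = 2967^1189 mod 4757 = 3034. x_0 is neither 1 nor 4756, so continue squaring. x_1 = 3034^2 mod 4757 = 361. Reached i = s−1 = 1 without hitting −1: 2967 is a Miller–Rabin witness and 4757 is composite.
Base 3330: x_0 = 3330^1189 mod 4757 = 1856. x_0 is neither 1 nor 4756, so continue squaring. x_1 = 1856^2 mod 4757 = 668. Reached i = s−1 = 1 without hitting −1: 3330 is a Miller–Rabin witness and 4757 is composite.
Base 4299: x_0 = 4299^1189 mod 4757 = 4098. x_0 is neither 1 nor 4756, so continue squaring. x_1 = 4098^2 mod 4757 = 1394. Reached i = s−1 = 1 without hitting −1: 4299 is a Miller–Rabin witness and 4757 is composite.
The smallest witness among the given bases is 13.

13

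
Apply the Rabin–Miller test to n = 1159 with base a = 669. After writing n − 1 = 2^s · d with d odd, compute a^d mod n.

n − 1 = 1158 = 2^1 · 579, so s = 1 and d = 579.
669^579 mod 1159 = 634.

634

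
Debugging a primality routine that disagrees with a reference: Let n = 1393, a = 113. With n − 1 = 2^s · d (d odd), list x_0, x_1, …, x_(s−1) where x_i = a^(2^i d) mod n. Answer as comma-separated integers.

n − 1 = 1392 = 2^4 · 87, so s = 4 and d = 87.
x_0 = 113^87 mod 1393 = 1303.
x_1 = 1303^2 mod 1393 = 1135.
x_2 = 1135^2 mod 1393 = 1093.
x_3 = 1093^2 mod 1393 = 848.

1303, 1135, 1093, 848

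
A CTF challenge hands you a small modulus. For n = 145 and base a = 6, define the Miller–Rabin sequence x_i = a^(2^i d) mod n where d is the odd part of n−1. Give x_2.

n − 1 = 144 = 2^4 · 9, so s = 4 and d = 9.
Repeated squaring mod 145: 6^1 ≡ 6, 6^2 ≡ 36, 6^4 ≡ 136, 6^8 ≡ 81.
9 = 8 + 1, so 6^9 ≡ 81·6 ≡ 51 (mod 145).
x_0 = 51.
x_1 = 51^2 mod 145 = 136.
x_2 = 136^2 mod 145 = 81.

81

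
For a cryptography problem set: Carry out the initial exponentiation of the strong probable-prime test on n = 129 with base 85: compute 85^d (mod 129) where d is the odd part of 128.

n − 1 = 128 = 2^7 · 1, so s = 7 and d = 1.
85^1 mod 129 = 85.

85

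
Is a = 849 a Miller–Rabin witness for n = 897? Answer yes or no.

yes

n − 1 = 896 = 2^7 · 7, so s = 7 and d = 7.
By repeated squaring, 849^7 ≡ 654 (mod 897).
x_0 = 849^7 mod 897 = 654.
x_0 is neither 1 nor 896, so continue squaring.
x_1 = 654^2 mod 897 = 744.
x_2 = 744^2 mod 897 = 87.
x_3 = 87^2 mod 897 = 393.
x_4 = 393^2 mod 897 = 165.
x_5 = 165^2 mod 897 = 315.
x_6 = 315^2 mod 897 = 555.
Reached i = s−1 = 6 without hitting −1: 849 is a Miller–Rabin witness and 897 is composite.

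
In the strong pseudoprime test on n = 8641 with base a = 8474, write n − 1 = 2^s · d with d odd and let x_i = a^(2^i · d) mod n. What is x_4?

1

n − 1 = 8640 = 2^6 · 135, so s = 6 and d = 135.
By repeated squaring, 8474^135 ≡ 1600 (mod 8641).
x_0 = 1600.
x_1 = 1600^2 mod 8641 = 2264.
x_2 = 2264^2 mod 8641 = 1583.
x_3 = 1583^2 mod 8641 = 8640.
x_4 = 8640^2 mod 8641 = 1.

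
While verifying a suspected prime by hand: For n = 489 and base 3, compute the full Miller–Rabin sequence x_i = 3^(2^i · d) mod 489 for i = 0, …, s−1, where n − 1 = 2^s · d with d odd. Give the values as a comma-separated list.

195, 372, 486

n − 1 = 488 = 2^3 · 61, so s = 3 and d = 61.
x_0 = 3^61 mod 489 = 195.
x_1 = 195^2 mod 489 = 372.
x_2 = 372^2 mod 489 = 486.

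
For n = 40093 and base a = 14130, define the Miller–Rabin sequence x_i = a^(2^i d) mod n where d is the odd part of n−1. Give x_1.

1

n − 1 = 40092 = 2^2 · 10023, so s = 2 and d = 10023.
Repeated squaring mod 40093: 14130^1 ≡ 14130, 14130^2 ≡ 33853, 14130^4 ≡ 7297, 14130^8 ≡ 2705, 14130^16 ≡ 20099, 14130^32 ≡ 32826, 14130^64 ≡ 6808, 14130^128 ≡ 1356, 14130^256 ≡ 34551, 14130^512 ≡ 2526, 14130^1024 ≡ 5889, 14130^2048 ≡ 39969, 14130^4096 ≡ 15376, 14130^8192 ≡ 33048.
10023 = 8192 + 1024 + 512 + 256 + 32 + 4 + 2 + 1, so 14130^10023 ≡ 33048·5889·2526·34551·32826·7297·33853·14130 ≡ 40092 (mod 40093).
x_0 = 40092.
x_1 = 40092^2 mod 40093 = 1.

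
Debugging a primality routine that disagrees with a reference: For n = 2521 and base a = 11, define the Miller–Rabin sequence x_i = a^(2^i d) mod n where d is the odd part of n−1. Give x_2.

2520

n − 1 = 2520 = 2^3 · 315, so s = 3 and d = 315.
x_0 = 11^315 mod 2521 = 159.
x_1 = 159^2 mod 2521 = 71.
x_2 = 71^2 mod 2521 = 2520.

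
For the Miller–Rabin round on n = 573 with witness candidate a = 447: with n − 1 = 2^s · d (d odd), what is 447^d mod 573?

207

n − 1 = 572 = 2^2 · 143, so s = 2 and d = 143.
447^143 mod 573 = 207.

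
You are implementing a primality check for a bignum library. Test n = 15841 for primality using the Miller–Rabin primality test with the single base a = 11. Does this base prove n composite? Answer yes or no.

yes

n − 1 = 15840 = 2^5 · 495, so s = 5 and d = 495.
Repeated squaring mod 15841: 11^1 ≡ 11, 11^2 ≡ 121, 11^4 ≡ 14641, 11^8 ≡ 14310, 11^16 ≡ 15334, 11^32 ≡ 3593, 11^64 ≡ 15075, 11^128 ≡ 639, 11^256 ≡ 12296.
495 = 256 + 128 + 64 + 32 + 8 + 4 + 2 + 1, so 11^495 ≡ 12296·639·15075·3593·14310·14641·121·11 ≡ 8989 (mod 15841).
x_0 = 11^495 mod 15841 = 8989.
x_0 is neither 1 nor 15840, so continue squaring.
x_1 = 8989^2 mod 15841 = 13021.
x_2 = 13021^2 mod 15841 = 218.
x_3 = 218^2 mod 15841 = 1.
x_3 = 1 but x_2 ≠ ±1, a nontrivial square root of 1 — 11 is a witness and 15841 is composite.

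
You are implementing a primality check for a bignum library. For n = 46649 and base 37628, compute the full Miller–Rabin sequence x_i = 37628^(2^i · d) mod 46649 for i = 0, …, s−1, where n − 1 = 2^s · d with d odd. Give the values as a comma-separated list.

n − 1 = 46648 = 2^3 · 5831, so s = 3 and d = 5831.
x_0 = 37628^5831 mod 46649 = 35034.
x_1 = 35034^2 mod 46649 = 45966.
x_2 = 45966^2 mod 46649 = 46648.

35034, 45966, 46648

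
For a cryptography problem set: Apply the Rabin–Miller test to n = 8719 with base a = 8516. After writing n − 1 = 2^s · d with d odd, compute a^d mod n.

8718

n − 1 = 8718 = 2^1 · 4359, so s = 1 and d = 4359.
By repeated squaring, 8516^4359 ≡ 8718 (mod 8719).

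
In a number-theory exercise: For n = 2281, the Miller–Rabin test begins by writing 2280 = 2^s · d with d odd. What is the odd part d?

Halving: 2280 → 1140 → 570 → 285; 285 is odd.
So 2280 = 2^3 · 285.

285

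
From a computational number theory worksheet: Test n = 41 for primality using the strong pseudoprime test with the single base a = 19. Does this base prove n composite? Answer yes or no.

no

n − 1 = 40 = 2^3 · 5, so s = 3 and d = 5.
x_0 = 19^5 mod 41 = 27.
x_0 is neither 1 nor 40, so continue squaring.
x_1 = 27^2 mod 41 = 32.
x_2 = 32^2 mod 41 = 40.
x_2 ≡ −1, so 19 is not a witness.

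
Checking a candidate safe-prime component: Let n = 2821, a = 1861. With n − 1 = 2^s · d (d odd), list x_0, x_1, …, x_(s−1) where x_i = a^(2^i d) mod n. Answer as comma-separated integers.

n − 1 = 2820 = 2^2 · 705, so s = 2 and d = 705.
x_0 = 1861^705 mod 2821 = 993.
x_1 = 993^2 mod 2821 = 1520.

993, 1520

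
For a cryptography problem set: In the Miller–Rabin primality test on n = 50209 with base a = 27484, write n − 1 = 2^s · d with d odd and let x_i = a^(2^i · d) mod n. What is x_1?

n − 1 = 50208 = 2^5 · 1569, so s = 5 and d = 1569.
Repeated squaring mod 50209: 27484^1 ≡ 27484, 27484^2 ≡ 26060, 27484^4 ≡ 46875, 27484^8 ≡ 19367, 27484^16 ≡ 19459, 27484^32 ≡ 26612, 27484^64 ≡ 599, 27484^128 ≡ 7338, 27484^256 ≡ 22196, 27484^512 ≡ 11708, 27484^1024 ≡ 6694.
1569 = 1024 + 512 + 32 + 1, so 27484^1569 ≡ 6694·11708·26612·27484 ≡ 1655 (mod 50209).
x_0 = 1655.
x_1 = 1655^2 mod 50209 = 27739.

27739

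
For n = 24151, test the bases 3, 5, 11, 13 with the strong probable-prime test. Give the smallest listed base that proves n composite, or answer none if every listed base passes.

none

n − 1 = 24150 = 2^1 · 12075, so s = 1 and d = 12075.
Base 3: x_0 = 3^12075 mod 24151 = 24150. x_0 = 24150 ≡ −1, so 3 is not a witness.
Base 5: x_0 = 5^12075 mod 24151 = 1. x_0 = 1, so 5 is not a witness.
Base 11: x_0 = 11^12075 mod 24151 = 1. x_0 = 1, so 11 is not a witness.
Base 13: x_0 = 13^12075 mod 24151 = 1. x_0 = 1, so 13 is not a witness.
No listed base is a witness for 24151.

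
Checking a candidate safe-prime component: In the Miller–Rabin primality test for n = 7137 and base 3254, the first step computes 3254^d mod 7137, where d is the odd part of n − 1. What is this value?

n − 1 = 7136 = 2^5 · 223, so s = 5 and d = 223.
Repeated squaring mod 7137: 3254^1 ≡ 3254, 3254^2 ≡ 4345, 3254^4 ≡ 1660, 3254^8 ≡ 718, 3254^16 ≡ 1660, 3254^32 ≡ 718, 3254^64 ≡ 1660, 3254^128 ≡ 718.
223 = 128 + 64 + 16 + 8 + 4 + 2 + 1, so 3254^223 ≡ 718·1660·1660·718·1660·4345·3254 ≡ 1382 (mod 7137).

1382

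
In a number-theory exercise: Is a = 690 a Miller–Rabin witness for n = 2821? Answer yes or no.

n − 1 = 2820 = 2^2 · 705, so s = 2 and d = 705.
Repeated squaring mod 2821: 690^1 ≡ 690, 690^2 ≡ 2172, 690^4 ≡ 872, 690^8 ≡ 1535, 690^16 ≡ 690, 690^32 ≡ 2172, 690^64 ≡ 872, 690^128 ≡ 1535, 690^256 ≡ 690, 690^512 ≡ 2172.
705 = 512 + 128 + 64 + 1, so 690^705 ≡ 2172·1535·872·690 ≡ 1 (mod 2821).
x_0 = 690^705 mod 2821 = 1.
x_0 = 1, so 690 is not a witness.

no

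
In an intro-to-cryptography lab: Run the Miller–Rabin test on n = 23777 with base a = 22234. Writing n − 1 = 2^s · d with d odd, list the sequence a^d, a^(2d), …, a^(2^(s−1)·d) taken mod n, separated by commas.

n − 1 = 23776 = 2^5 · 743, so s = 5 and d = 743.
x_0 = 22234^743 mod 23777 = 10085.
x_1 = 10085^2 mod 23777 = 12996.
x_2 = 12996^2 mod 23777 = 7985.
x_3 = 7985^2 mod 23777 = 14088.
x_4 = 14088^2 mod 23777 = 5125.

10085, 12996, 7985, 14088, 5125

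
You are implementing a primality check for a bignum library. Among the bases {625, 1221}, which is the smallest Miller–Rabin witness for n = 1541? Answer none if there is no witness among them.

none

n − 1 = 1540 = 2^2 · 385, so s = 2 and d = 385.
Base 625: x_0 = 625^385 mod 1541 = 1. x_0 = 1, so 625 is not a witness.
Base 1221: x_0 = 1221^385 mod 1541 = 1. x_0 = 1, so 1221 is not a witness.
No listed base is a witness for 1541.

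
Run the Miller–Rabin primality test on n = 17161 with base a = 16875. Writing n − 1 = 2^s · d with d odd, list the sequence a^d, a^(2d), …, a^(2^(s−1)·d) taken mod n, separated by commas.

n − 1 = 17160 = 2^3 · 2145, so s = 3 and d = 2145.
x_0 = 16875^2145 mod 17161 = 16900.
x_1 = 16900^2 mod 17161 = 16638.
x_2 = 16638^2 mod 17161 = 16114.

16900, 16638, 16114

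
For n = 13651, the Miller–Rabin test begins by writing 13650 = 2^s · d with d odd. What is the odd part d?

6825

Halving: 13650 → 6825; 6825 is odd.
So 13650 = 2^1 · 6825.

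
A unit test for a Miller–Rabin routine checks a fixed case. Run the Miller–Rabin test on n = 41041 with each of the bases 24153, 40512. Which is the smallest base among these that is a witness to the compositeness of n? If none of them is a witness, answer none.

n − 1 = 41040 = 2^4 · 2565, so s = 4 and d = 2565.
Base 24153: x_0 = 24153^2565 mod 41041 = 41040. x_0 = 41040 ≡ −1, so 24153 is not a witness.
Base 40512: x_0 = 40512^2565 mod 41041 = 41040. x_0 = 41040 ≡ −1, so 40512 is not a witness.
No listed base is a witness for 41041.

none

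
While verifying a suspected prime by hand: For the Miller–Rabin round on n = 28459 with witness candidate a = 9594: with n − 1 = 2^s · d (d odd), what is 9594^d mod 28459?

26452

n − 1 = 28458 = 2^1 · 14229, so s = 1 and d = 14229.
Repeated squaring mod 28459: 9594^1 ≡ 9594, 9594^2 ≡ 8430, 9594^4 ≡ 2777, 9594^8 ≡ 27799, 9594^16 ≡ 8715, 9594^32 ≡ 22613, 9594^64 ≡ 24916, 9594^128 ≡ 2430, 9594^256 ≡ 13887, 9594^512 ≡ 10585, 9594^1024 ≡ 27601, 9594^2048 ≡ 24689, 9594^4096 ≡ 11859, 9594^8192 ≡ 19962.
14229 = 8192 + 4096 + 1024 + 512 + 256 + 128 + 16 + 4 + 1, so 9594^14229 ≡ 19962·11859·27601·10585·13887·2430·8715·2777·9594 ≡ 26452 (mod 28459).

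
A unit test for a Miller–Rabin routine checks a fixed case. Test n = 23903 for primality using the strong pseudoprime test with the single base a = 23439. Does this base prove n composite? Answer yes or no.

yes

n − 1 = 23902 = 2^1 · 11951, so s = 1 and d = 11951.
Repeated squaring mod 23903: 23439^1 ≡ 23439, 23439^2 ≡ 169, 23439^4 ≡ 4658, 23439^8 ≡ 16943, 23439^16 ≡ 14122, 23439^32 ≡ 8155, 23439^64 ≡ 5879, 23439^128 ≡ 22806, 23439^256 ≡ 8259, 23439^512 ≡ 15822, 23439^1024 ≡ 23468, 23439^2048 ≡ 21904, 23439^4096 ≡ 4200, 23439^8192 ≡ 23489.
11951 = 8192 + 2048 + 1024 + 512 + 128 + 32 + 8 + 4 + 2 + 1, so 23439^11951 ≡ 23489·21904·23468·15822·22806·8155·16943·4658·169·23439 ≡ 17378 (mod 23903).
x_0 = 23439^11951 mod 23903 = 17378.
x_0 ∉ {1, 23902} and s = 1, so 23439 is a Miller–Rabin witness and 23903 is composite.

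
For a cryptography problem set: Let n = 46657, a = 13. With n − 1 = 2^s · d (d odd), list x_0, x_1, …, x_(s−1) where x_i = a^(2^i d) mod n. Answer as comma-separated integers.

35230, 30043, 2184, 10842, 19981, 43069

n − 1 = 46656 = 2^6 · 729, so s = 6 and d = 729.
x_0 = 13^729 mod 46657 = 35230.
x_1 = 35230^2 mod 46657 = 30043.
x_2 = 30043^2 mod 46657 = 2184.
x_3 = 2184^2 mod 46657 = 10842.
x_4 = 10842^2 mod 46657 = 19981.
x_5 = 19981^2 mod 46657 = 43069.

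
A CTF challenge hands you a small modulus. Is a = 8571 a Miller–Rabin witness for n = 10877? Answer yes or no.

yes

n − 1 = 10876 = 2^2 · 2719, so s = 2 and d = 2719.
Repeated squaring mod 10877: 8571^1 ≡ 8571, 8571^2 ≡ 9660, 8571^4 ≡ 1817, 8571^8 ≡ 5758, 8571^16 ≡ 1468, 8571^32 ≡ 1378, 8571^64 ≡ 6286, 8571^128 ≡ 8532, 8571^256 ≡ 6140, 8571^512 ≡ 10795, 8571^1024 ≡ 6724, 8571^2048 ≡ 7364.
2719 = 2048 + 512 + 128 + 16 + 8 + 4 + 2 + 1, so 8571^2719 ≡ 7364·10795·8532·1468·5758·1817·9660·8571 ≡ 3365 (mod 10877).
x_0 = 8571^2719 mod 10877 = 3365.
x_0 is neither 1 nor 10876, so continue squaring.
x_1 = 3365^2 mod 10877 = 268.
Reached i = s−1 = 1 without hitting −1: 8571 is a Miller–Rabin witness and 10877 is composite.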